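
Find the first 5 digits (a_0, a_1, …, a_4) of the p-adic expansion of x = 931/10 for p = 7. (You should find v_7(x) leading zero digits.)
(a_0, …, a_4) = (0, 0, 4, 6, 4)

v_7(931/10) = 2, so a_0 = ... = a_1 = 0. Factor out: x = 7^2 · u with u = 19/10 a unit in ℤ_7. Expand u iteratively via a_{v+i} = u_i mod 7, u_{i+1} = (u_i − a_{v+i})/7:
  u_0 = 19/10;  a_2 = 4;  u_1 = (u_0 − 4)/7 = -3/10
  u_1 = -3/10;  a_3 = 6;  u_2 = (u_1 − 6)/7 = -9/10
  u_2 = -9/10;  a_4 = 4;  u_3 = (u_2 − 4)/7 = -7/10
Digits: (0, 0, 4, 6, 4).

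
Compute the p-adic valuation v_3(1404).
v_3(1404) = 3

v_3(n) is the largest exponent k such that 3^k divides n. Factor out: 1404 = 3^3 · 52. (Sign doesn't affect v_p.) So v_3(1404) = 3.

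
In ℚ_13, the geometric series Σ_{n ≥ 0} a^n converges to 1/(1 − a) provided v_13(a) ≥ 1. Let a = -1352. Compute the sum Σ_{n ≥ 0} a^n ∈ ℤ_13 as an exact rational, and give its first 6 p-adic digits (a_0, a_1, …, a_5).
Σ a^n = 1/(1 − a) = 1/1353;  first 6 digits = (1, 0, 5, 12, 11, 4)

v_13(a) = 2 ≥ 1, so the series converges in ℤ_13 to 1/(1 − a) = 1/(1 − (-1352)) = 1/1353. Expand this rational in ℤ_13: compute digits iteratively via d_i = x_i mod 13, x_{i+1} = (x_i − d_i)/13. The first 6 digits are (1, 0, 5, 12, 11, 4).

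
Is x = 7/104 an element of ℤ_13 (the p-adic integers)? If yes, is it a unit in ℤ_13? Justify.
x ∉ ℤ_13 (v_13(x) = -1 < 0)

ℤ_13 = {x ∈ ℚ_13 : v_13(x) ≥ 0} and ℤ_13^× = {x ∈ ℤ_13 : v_13(x) = 0}. Here v_13(7/104) = v_13(num) − v_13(den) = -1; compare against these criteria.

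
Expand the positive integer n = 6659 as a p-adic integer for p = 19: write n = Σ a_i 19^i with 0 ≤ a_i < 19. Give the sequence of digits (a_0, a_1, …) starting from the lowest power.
(a_0, a_1, …) = (9, 8, 18)

Repeated division by 19 gives the digits low-to-high: 6659 = 9 + 8·19^1 + 18·19^2. Digit sequence: (9, 8, 18).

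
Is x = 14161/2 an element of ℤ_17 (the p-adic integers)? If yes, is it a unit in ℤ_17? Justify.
x ∈ ℤ_17 but not a unit; v_17(x) = 2 > 0

ℤ_17 = {x ∈ ℚ_17 : v_17(x) ≥ 0} and ℤ_17^× = {x ∈ ℤ_17 : v_17(x) = 0}. Here v_17(14161/2) = v_17(num) − v_17(den) = 2; compare against these criteria.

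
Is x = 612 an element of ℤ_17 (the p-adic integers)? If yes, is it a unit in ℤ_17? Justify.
x ∈ ℤ_17 but not a unit; v_17(x) = 1 > 0

ℤ_17 = {x ∈ ℚ_17 : v_17(x) ≥ 0} and ℤ_17^× = {x ∈ ℤ_17 : v_17(x) = 0}. Here v_17(612) = v_17(num) − v_17(den) = 1; compare against these criteria.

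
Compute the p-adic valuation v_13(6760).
v_13(6760) = 2

v_13(n) is the largest exponent k such that 13^k divides n. Factor out: 6760 = 13^2 · 40. (Sign doesn't affect v_p.) So v_13(6760) = 2.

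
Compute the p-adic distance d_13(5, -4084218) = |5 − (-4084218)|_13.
d_13(5, -4084218) = 1/371293

Step 1 — x − y = 5 − (-4084218) = 4084223. Step 2 — v_13(4084223) = 5 (factor: 4084223 = (13^5 · 11); the sign does not affect v_p). Step 3 — |x − y|_13 = 13^{-5} = 1/371293.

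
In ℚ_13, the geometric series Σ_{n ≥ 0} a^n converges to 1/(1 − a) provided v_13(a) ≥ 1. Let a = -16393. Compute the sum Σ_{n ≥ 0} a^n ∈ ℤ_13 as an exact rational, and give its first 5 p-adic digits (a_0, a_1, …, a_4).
Σ a^n = 1/(1 − a) = 1/16394;  first 5 digits = (1, 0, 7, 5, 9)

v_13(a) = 2 ≥ 1, so the series converges in ℤ_13 to 1/(1 − a) = 1/(1 − (-16393)) = 1/16394. Expand this rational in ℤ_13: compute digits iteratively via d_i = x_i mod 13, x_{i+1} = (x_i − d_i)/13. The first 5 digits are (1, 0, 7, 5, 9).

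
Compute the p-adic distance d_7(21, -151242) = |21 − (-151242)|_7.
d_7(21, -151242) = 1/16807

Step 1 — x − y = 21 − (-151242) = 151263. Step 2 — v_7(151263) = 5 (factor: 151263 = (7^5 · 9); the sign does not affect v_p). Step 3 — |x − y|_7 = 7^{-5} = 1/16807.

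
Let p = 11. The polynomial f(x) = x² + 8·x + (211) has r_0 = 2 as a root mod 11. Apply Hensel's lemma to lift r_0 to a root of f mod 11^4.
r_3 = 860 (mod 14641)

Hensel: r_{i+1} = r_i − f(r_i)·(f′(r_i))^{-1} mod 11^{i+2}, f′(x) = 2x + 8. Iterate:
  r_0 = 2 (mod 11)
  r_1 = 13 (mod 121)
  r_2 = 860 (mod 1331)
  r_3 = 860 (mod 14641)
Final: r = 860 satisfies f(r) ≡ 0 mod 11^4.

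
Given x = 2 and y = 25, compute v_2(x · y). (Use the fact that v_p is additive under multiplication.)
v_2(50) = 1

v_p(x) = 1 (factor: 2 = 2^1 · 1); v_p(y) = 0 (factor: 25 = 2^0 · 25). Additivity: v_p(xy) = v_p(x) + v_p(y) = 1 + 0 = 1. (Direct check: xy = 50 = 2^1 · (25).)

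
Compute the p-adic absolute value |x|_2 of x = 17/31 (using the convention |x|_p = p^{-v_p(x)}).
|17/31|_2 = 1

Step 1 — compute v_2(x) by factoring powers of 2 out of the numerator and denominator: v_2(17/31) = 0. Step 2 — apply |x|_p = p^{-v_p(x)} = 2^{0} = 1.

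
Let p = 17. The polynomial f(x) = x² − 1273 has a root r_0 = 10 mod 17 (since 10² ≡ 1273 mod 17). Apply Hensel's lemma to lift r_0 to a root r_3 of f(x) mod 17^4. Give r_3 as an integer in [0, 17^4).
r_3 = 50398 (mod 83521)

Hensel's recurrence: r_{i+1} = r_i − f(r_i)·(f′(r_i))^{-1} mod 17^{i+2}, with f′(x) = 2x. Iterate:
  r_0 = 10 (mod 17)
  r_1 = 112 (mod 289)
  r_2 = 1268 (mod 4913)
  r_3 = 50398 (mod 83521)
Final: r_3 = 50398, and one checks f(r_3) ≡ 0 mod 17^4.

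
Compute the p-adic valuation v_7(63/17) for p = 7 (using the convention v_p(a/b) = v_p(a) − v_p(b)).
v_7(63/17) = 1

Factor powers of 7 from the numerator and denominator of the reduced fraction: 63 = 7^1 · 9 and 17 = 7^0 · 17. Apply v_p(a/b) = v_p(a) − v_p(b): v_7(63/17) = 1 − 0 = 1.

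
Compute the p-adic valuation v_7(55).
v_7(55) = 0

v_7(n) is the largest exponent k such that 7^k divides n. Factor out: 55 = 7^0 · 55. (Sign doesn't affect v_p.) So v_7(55) = 0.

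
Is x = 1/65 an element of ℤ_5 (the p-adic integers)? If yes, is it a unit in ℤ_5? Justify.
x ∉ ℤ_5 (v_5(x) = -1 < 0)

ℤ_5 = {x ∈ ℚ_5 : v_5(x) ≥ 0} and ℤ_5^× = {x ∈ ℤ_5 : v_5(x) = 0}. Here v_5(1/65) = v_5(num) − v_5(den) = -1; compare against these criteria.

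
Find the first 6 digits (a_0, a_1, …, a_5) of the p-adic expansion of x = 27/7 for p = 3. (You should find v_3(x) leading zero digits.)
(a_0, …, a_5) = (0, 0, 0, 1, 1, 0)

v_3(27/7) = 3, so a_0 = ... = a_2 = 0. Factor out: x = 3^3 · u with u = 1/7 a unit in ℤ_3. Expand u iteratively via a_{v+i} = u_i mod 3, u_{i+1} = (u_i − a_{v+i})/3:
  u_0 = 1/7;  a_3 = 1;  u_1 = (u_0 − 1)/3 = -2/7
  u_1 = -2/7;  a_4 = 1;  u_2 = (u_1 − 1)/3 = -3/7
  u_2 = -3/7;  a_5 = 0;  u_3 = (u_2 − 0)/3 = -1/7
Digits: (0, 0, 0, 1, 1, 0).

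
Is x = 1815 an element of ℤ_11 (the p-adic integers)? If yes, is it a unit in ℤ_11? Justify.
x ∈ ℤ_11 but not a unit; v_11(x) = 2 > 0

ℤ_11 = {x ∈ ℚ_11 : v_11(x) ≥ 0} and ℤ_11^× = {x ∈ ℤ_11 : v_11(x) = 0}. Here v_11(1815) = v_11(num) − v_11(den) = 2; compare against these criteria.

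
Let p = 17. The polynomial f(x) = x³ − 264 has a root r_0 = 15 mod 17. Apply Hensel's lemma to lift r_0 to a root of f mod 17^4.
r_3 = 22659 (mod 83521)

Hensel: r_{i+1} = r_i − f(r_i)/f′(r_i) mod 17^{i+2}, where f′(x) = 3x². Iterate:
  r_0 = 15 (mod 17)
  r_1 = 117 (mod 289)
  r_2 = 3007 (mod 4913)
  r_3 = 22659 (mod 83521)
Final: r = 22659 with f(r) ≡ 0 mod 17^4.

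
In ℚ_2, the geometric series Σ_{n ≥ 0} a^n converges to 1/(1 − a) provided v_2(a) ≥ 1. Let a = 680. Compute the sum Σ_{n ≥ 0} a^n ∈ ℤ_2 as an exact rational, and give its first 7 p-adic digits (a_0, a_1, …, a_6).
Σ a^n = 1/(1 − a) = -1/679;  first 7 digits = (1, 0, 0, 1, 0, 1, 1)

v_2(a) = 3 ≥ 1, so the series converges in ℤ_2 to 1/(1 − a) = 1/(1 − 680) = -1/679. Expand this rational in ℤ_2: compute digits iteratively via d_i = x_i mod 2, x_{i+1} = (x_i − d_i)/2. The first 7 digits are (1, 0, 0, 1, 0, 1, 1).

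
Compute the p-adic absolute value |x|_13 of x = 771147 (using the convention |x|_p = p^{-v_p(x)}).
|771147|_13 = 1/28561

Step 1 — compute v_13(x) by factoring powers of 13 out of the numerator and denominator: v_13(771147) = 4. Step 2 — apply |x|_p = p^{-v_p(x)} = 13^{-4} = 1/28561.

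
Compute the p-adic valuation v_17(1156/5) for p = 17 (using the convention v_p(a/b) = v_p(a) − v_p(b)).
v_17(1156/5) = 2

Factor powers of 17 from the numerator and denominator of the reduced fraction: 1156 = 17^2 · 4 and 5 = 17^0 · 5. Apply v_p(a/b) = v_p(a) − v_p(b): v_17(1156/5) = 2 − 0 = 2.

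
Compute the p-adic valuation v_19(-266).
v_19(-266) = 1

v_19(n) is the largest exponent k such that 19^k divides n. Factor out: -266 = -19^1 · 14. (Sign doesn't affect v_p.) So v_19(-266) = 1.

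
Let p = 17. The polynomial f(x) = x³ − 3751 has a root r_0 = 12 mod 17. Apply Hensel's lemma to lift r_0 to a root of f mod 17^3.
r_2 = 301 (mod 4913)

Hensel: r_{i+1} = r_i − f(r_i)/f′(r_i) mod 17^{i+2}, where f′(x) = 3x². Iterate:
  r_0 = 12 (mod 17)
  r_1 = 12 (mod 289)
  r_2 = 301 (mod 4913)
Final: r = 301 with f(r) ≡ 0 mod 17^3.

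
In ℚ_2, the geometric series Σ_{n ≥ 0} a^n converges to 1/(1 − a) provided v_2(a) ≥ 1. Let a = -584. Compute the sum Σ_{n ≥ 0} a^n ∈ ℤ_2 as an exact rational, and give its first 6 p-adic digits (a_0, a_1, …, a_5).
Σ a^n = 1/(1 − a) = 1/585;  first 6 digits = (1, 0, 0, 1, 1, 1)

v_2(a) = 3 ≥ 1, so the series converges in ℤ_2 to 1/(1 − a) = 1/(1 − (-584)) = 1/585. Expand this rational in ℤ_2: compute digits iteratively via d_i = x_i mod 2, x_{i+1} = (x_i − d_i)/2. The first 6 digits are (1, 0, 0, 1, 1, 1).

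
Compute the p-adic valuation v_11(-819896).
v_11(-819896) = 4

v_11(n) is the largest exponent k such that 11^k divides n. Factor out: -819896 = -11^4 · 56. (Sign doesn't affect v_p.) So v_11(-819896) = 4.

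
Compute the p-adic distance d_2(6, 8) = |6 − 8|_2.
d_2(6, 8) = 1/2

Step 1 — x − y = 6 − 8 = -2. Step 2 — v_2(-2) = 1 (factor: -2 = −(2^1 · 1); the sign does not affect v_p). Step 3 — |x − y|_2 = 2^{-1} = 1/2.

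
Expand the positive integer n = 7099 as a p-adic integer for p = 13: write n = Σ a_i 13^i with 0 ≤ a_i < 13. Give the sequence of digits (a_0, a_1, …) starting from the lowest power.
(a_0, a_1, …) = (1, 0, 3, 3)

Repeated division by 13 gives the digits low-to-high: 7099 = 1 + 3·13^2 + 3·13^3. Digit sequence: (1, 0, 3, 3).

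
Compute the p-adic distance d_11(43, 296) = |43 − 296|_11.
d_11(43, 296) = 1/11

Step 1 — x − y = 43 − 296 = -253. Step 2 — v_11(-253) = 1 (factor: -253 = −(11^1 · 23); the sign does not affect v_p). Step 3 — |x − y|_11 = 11^{-1} = 1/11.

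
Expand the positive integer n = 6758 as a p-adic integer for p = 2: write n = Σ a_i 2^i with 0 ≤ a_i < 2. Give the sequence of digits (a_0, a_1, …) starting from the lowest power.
(a_0, a_1, …) = (0, 1, 1, 0, 0, 1, 1, 0, 0, 1, 0, 1, 1)

Repeated division by 2 gives the digits low-to-high: 6758 = 1·2^1 + 1·2^2 + 1·2^5 + 1·2^6 + 1·2^9 + 1·2^11 + 1·2^12. Digit sequence: (0, 1, 1, 0, 0, 1, 1, 0, 0, 1, 0, 1, 1).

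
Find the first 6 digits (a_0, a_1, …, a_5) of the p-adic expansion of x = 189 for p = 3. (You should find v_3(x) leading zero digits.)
(a_0, …, a_5) = (0, 0, 0, 1, 2, 0)

v_3(189) = 3, so a_0 = ... = a_2 = 0. Factor out: x = 3^3 · u with u = 7 a unit in ℤ_3. Expand u iteratively via a_{v+i} = u_i mod 3, u_{i+1} = (u_i − a_{v+i})/3:
  u_0 = 7;  a_3 = 1;  u_1 = (u_0 − 1)/3 = 2
  u_1 = 2;  a_4 = 2;  u_2 = (u_1 − 2)/3 = 0
  u_2 = 0;  a_5 = 0;  u_3 = (u_2 − 0)/3 = 0
Digits: (0, 0, 0, 1, 2, 0).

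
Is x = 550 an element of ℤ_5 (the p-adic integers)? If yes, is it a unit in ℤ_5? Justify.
x ∈ ℤ_5 but not a unit; v_5(x) = 2 > 0

ℤ_5 = {x ∈ ℚ_5 : v_5(x) ≥ 0} and ℤ_5^× = {x ∈ ℤ_5 : v_5(x) = 0}. Here v_5(550) = v_5(num) − v_5(den) = 2; compare against these criteria.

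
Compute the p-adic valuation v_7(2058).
v_7(2058) = 3

v_7(n) is the largest exponent k such that 7^k divides n. Factor out: 2058 = 7^3 · 6. (Sign doesn't affect v_p.) So v_7(2058) = 3.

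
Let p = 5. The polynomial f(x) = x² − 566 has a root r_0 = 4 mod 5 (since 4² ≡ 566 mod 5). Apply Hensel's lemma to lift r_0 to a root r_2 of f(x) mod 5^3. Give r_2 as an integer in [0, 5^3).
r_2 = 104 (mod 125)

Hensel's recurrence: r_{i+1} = r_i − f(r_i)·(f′(r_i))^{-1} mod 5^{i+2}, with f′(x) = 2x. Iterate:
  r_0 = 4 (mod 5)
  r_1 = 4 (mod 25)
  r_2 = 104 (mod 125)
Final: r_2 = 104, and one checks f(r_2) ≡ 0 mod 5^3.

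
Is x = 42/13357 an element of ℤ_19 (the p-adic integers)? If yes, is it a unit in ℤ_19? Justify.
x ∉ ℤ_19 (v_19(x) = -2 < 0)

ℤ_19 = {x ∈ ℚ_19 : v_19(x) ≥ 0} and ℤ_19^× = {x ∈ ℤ_19 : v_19(x) = 0}. Here v_19(42/13357) = v_19(num) − v_19(den) = -2; compare against these criteria.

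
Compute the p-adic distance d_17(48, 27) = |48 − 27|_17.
d_17(48, 27) = 1

Step 1 — x − y = 48 − 27 = 21. Step 2 — v_17(21) = 0 (factor: 21 = (17^0 · 21); the sign does not affect v_p). Step 3 — |x − y|_17 = 17^{0} = 1.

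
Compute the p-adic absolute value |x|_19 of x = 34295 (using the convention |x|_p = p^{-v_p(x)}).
|34295|_19 = 1/6859

Step 1 — compute v_19(x) by factoring powers of 19 out of the numerator and denominator: v_19(34295) = 3. Step 2 — apply |x|_p = p^{-v_p(x)} = 19^{-3} = 1/6859.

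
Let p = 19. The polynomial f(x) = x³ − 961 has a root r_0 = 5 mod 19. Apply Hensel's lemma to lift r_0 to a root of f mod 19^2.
r_1 = 252 (mod 361)

Hensel: r_{i+1} = r_i − f(r_i)/f′(r_i) mod 19^{i+2}, where f′(x) = 3x². Iterate:
  r_0 = 5 (mod 19)
  r_1 = 252 (mod 361)
Final: r = 252 with f(r) ≡ 0 mod 19^2.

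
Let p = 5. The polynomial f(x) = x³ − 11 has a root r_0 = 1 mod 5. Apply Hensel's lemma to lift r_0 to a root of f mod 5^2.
r_1 = 21 (mod 25)

Hensel: r_{i+1} = r_i − f(r_i)/f′(r_i) mod 5^{i+2}, where f′(x) = 3x². Iterate:
  r_0 = 1 (mod 5)
  r_1 = 21 (mod 25)
Final: r = 21 with f(r) ≡ 0 mod 5^2.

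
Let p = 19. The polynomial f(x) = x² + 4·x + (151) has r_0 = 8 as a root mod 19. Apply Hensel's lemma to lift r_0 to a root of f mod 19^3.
r_2 = 5176 (mod 6859)

Hensel: r_{i+1} = r_i − f(r_i)·(f′(r_i))^{-1} mod 19^{i+2}, f′(x) = 2x + 4. Iterate:
  r_0 = 8 (mod 19)
  r_1 = 122 (mod 361)
  r_2 = 5176 (mod 6859)
Final: r = 5176 satisfies f(r) ≡ 0 mod 19^3.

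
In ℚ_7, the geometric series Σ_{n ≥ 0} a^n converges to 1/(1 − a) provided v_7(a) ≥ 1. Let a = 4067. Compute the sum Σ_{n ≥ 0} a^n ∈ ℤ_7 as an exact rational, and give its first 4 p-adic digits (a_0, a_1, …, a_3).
Σ a^n = 1/(1 − a) = -1/4066;  first 4 digits = (1, 0, 6, 4)

v_7(a) = 2 ≥ 1, so the series converges in ℤ_7 to 1/(1 − a) = 1/(1 − 4067) = -1/4066. Expand this rational in ℤ_7: compute digits iteratively via d_i = x_i mod 7, x_{i+1} = (x_i − d_i)/7. The first 4 digits are (1, 0, 6, 4).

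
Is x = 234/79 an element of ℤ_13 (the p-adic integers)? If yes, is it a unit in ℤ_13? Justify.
x ∈ ℤ_13 but not a unit; v_13(x) = 1 > 0

ℤ_13 = {x ∈ ℚ_13 : v_13(x) ≥ 0} and ℤ_13^× = {x ∈ ℤ_13 : v_13(x) = 0}. Here v_13(234/79) = v_13(num) − v_13(den) = 1; compare against these criteria.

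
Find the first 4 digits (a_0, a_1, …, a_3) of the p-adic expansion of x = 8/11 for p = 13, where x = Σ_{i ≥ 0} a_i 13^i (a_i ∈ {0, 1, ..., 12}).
(a_0, …, a_3) = (9, 10, 11, 5)

v_13(8/11) = 0 (numerator and denominator both coprime to 13), so x ∈ ℤ_13^×. Compute digits iteratively via a_i = x_i mod 13, x_{i+1} = (x_i − a_i)/13, with x_0 = x:
  x_0 = 8/11;  a_0 = 9;  x_1 = (x_0 − 9)/13 = -7/11
  x_1 = -7/11;  a_1 = 10;  x_2 = (x_1 − 10)/13 = -9/11
  x_2 = -9/11;  a_2 = 11;  x_3 = (x_2 − 11)/13 = -10/11
  x_3 = -10/11;  a_3 = 5;  x_4 = (x_3 − 5)/13 = -5/11
Digits: (9, 10, 11, 5).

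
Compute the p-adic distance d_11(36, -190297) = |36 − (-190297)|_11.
d_11(36, -190297) = 1/14641

Step 1 — x − y = 36 − (-190297) = 190333. Step 2 — v_11(190333) = 4 (factor: 190333 = (11^4 · 13); the sign does not affect v_p). Step 3 — |x − y|_11 = 11^{-4} = 1/14641.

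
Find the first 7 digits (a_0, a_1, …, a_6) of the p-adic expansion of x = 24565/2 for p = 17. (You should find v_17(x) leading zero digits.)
(a_0, …, a_6) = (0, 0, 0, 11, 8, 8, 8)

v_17(24565/2) = 3, so a_0 = ... = a_2 = 0. Factor out: x = 17^3 · u with u = 5/2 a unit in ℤ_17. Expand u iteratively via a_{v+i} = u_i mod 17, u_{i+1} = (u_i − a_{v+i})/17:
  u_0 = 5/2;  a_3 = 11;  u_1 = (u_0 − 11)/17 = -1/2
  u_1 = -1/2;  a_4 = 8;  u_2 = (u_1 − 8)/17 = -1/2
  u_2 = -1/2;  a_5 = 8;  u_3 = (u_2 − 8)/17 = -1/2
  u_3 = -1/2;  a_6 = 8;  u_4 = (u_3 − 8)/17 = -1/2
Digits: (0, 0, 0, 11, 8, 8, 8).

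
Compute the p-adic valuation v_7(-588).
v_7(-588) = 2

v_7(n) is the largest exponent k such that 7^k divides n. Factor out: -588 = -7^2 · 12. (Sign doesn't affect v_p.) So v_7(-588) = 2.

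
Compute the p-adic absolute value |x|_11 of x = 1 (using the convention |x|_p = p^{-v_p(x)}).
|1|_11 = 1

Step 1 — compute v_11(x) by factoring powers of 11 out of the numerator and denominator: v_11(1) = 0. Step 2 — apply |x|_p = p^{-v_p(x)} = 11^{0} = 1.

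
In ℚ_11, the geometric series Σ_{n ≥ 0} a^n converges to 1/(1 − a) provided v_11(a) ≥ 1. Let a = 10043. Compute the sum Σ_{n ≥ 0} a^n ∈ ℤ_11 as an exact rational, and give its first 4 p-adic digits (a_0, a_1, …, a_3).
Σ a^n = 1/(1 − a) = -1/10042;  first 4 digits = (1, 0, 6, 7)

v_11(a) = 2 ≥ 1, so the series converges in ℤ_11 to 1/(1 − a) = 1/(1 − 10043) = -1/10042. Expand this rational in ℤ_11: compute digits iteratively via d_i = x_i mod 11, x_{i+1} = (x_i − d_i)/11. The first 4 digits are (1, 0, 6, 7).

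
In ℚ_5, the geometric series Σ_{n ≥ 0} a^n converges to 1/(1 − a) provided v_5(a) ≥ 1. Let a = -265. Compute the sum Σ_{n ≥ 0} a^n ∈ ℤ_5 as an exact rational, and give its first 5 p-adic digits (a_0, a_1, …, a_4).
Σ a^n = 1/(1 − a) = 1/266;  first 5 digits = (1, 2, 3, 2, 2)

v_5(a) = 1 ≥ 1, so the series converges in ℤ_5 to 1/(1 − a) = 1/(1 − (-265)) = 1/266. Expand this rational in ℤ_5: compute digits iteratively via d_i = x_i mod 5, x_{i+1} = (x_i − d_i)/5. The first 5 digits are (1, 2, 3, 2, 2).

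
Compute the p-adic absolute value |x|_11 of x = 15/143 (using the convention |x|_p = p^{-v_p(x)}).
|15/143|_11 = 11

Step 1 — compute v_11(x) by factoring powers of 11 out of the numerator and denominator: v_11(15/143) = -1. Step 2 — apply |x|_p = p^{-v_p(x)} = 11^{1} = 11.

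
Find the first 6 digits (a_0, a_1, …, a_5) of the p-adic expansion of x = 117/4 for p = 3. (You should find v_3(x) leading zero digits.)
(a_0, …, a_5) = (0, 0, 1, 0, 1, 2)

v_3(117/4) = 2, so a_0 = ... = a_1 = 0. Factor out: x = 3^2 · u with u = 13/4 a unit in ℤ_3. Expand u iteratively via a_{v+i} = u_i mod 3, u_{i+1} = (u_i − a_{v+i})/3:
  u_0 = 13/4;  a_2 = 1;  u_1 = (u_0 − 1)/3 = 3/4
  u_1 = 3/4;  a_3 = 0;  u_2 = (u_1 − 0)/3 = 1/4
  u_2 = 1/4;  a_4 = 1;  u_3 = (u_2 − 1)/3 = -1/4
  u_3 = -1/4;  a_5 = 2;  u_4 = (u_3 − 2)/3 = -3/4
Digits: (0, 0, 1, 0, 1, 2).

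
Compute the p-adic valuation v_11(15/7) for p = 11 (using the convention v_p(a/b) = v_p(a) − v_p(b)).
v_11(15/7) = 0

Factor powers of 11 from the numerator and denominator of the reduced fraction: 15 = 11^0 · 15 and 7 = 11^0 · 7. Apply v_p(a/b) = v_p(a) − v_p(b): v_11(15/7) = 0 − 0 = 0.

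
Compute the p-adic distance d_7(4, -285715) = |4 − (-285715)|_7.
d_7(4, -285715) = 1/16807

Step 1 — x − y = 4 − (-285715) = 285719. Step 2 — v_7(285719) = 5 (factor: 285719 = (7^5 · 17); the sign does not affect v_p). Step 3 — |x − y|_7 = 7^{-5} = 1/16807.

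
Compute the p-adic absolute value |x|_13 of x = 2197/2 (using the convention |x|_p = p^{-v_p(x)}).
|2197/2|_13 = 1/2197

Step 1 — compute v_13(x) by factoring powers of 13 out of the numerator and denominator: v_13(2197/2) = 3. Step 2 — apply |x|_p = p^{-v_p(x)} = 13^{-3} = 1/2197.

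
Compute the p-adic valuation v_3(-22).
v_3(-22) = 0

v_3(n) is the largest exponent k such that 3^k divides n. Factor out: -22 = -3^0 · 22. (Sign doesn't affect v_p.) So v_3(-22) = 0.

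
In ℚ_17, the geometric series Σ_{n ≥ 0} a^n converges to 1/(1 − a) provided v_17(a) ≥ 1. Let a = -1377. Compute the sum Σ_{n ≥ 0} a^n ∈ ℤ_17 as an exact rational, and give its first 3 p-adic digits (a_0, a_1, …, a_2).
Σ a^n = 1/(1 − a) = 1/1378;  first 3 digits = (1, 4, 11)

v_17(a) = 1 ≥ 1, so the series converges in ℤ_17 to 1/(1 − a) = 1/(1 − (-1377)) = 1/1378. Expand this rational in ℤ_17: compute digits iteratively via d_i = x_i mod 17, x_{i+1} = (x_i − d_i)/17. The first 3 digits are (1, 4, 11).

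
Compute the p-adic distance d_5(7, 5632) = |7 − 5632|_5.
d_5(7, 5632) = 1/625

Step 1 — x − y = 7 − 5632 = -5625. Step 2 — v_5(-5625) = 4 (factor: -5625 = −(5^4 · 9); the sign does not affect v_p). Step 3 — |x − y|_5 = 5^{-4} = 1/625.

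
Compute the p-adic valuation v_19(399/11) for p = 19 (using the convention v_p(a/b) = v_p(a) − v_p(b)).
v_19(399/11) = 1

Factor powers of 19 from the numerator and denominator of the reduced fraction: 399 = 19^1 · 21 and 11 = 19^0 · 11. Apply v_p(a/b) = v_p(a) − v_p(b): v_19(399/11) = 1 − 0 = 1.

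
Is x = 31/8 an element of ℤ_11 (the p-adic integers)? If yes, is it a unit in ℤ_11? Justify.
x ∈ ℤ_11^× (unit); v_11(x) = 0

ℤ_11 = {x ∈ ℚ_11 : v_11(x) ≥ 0} and ℤ_11^× = {x ∈ ℤ_11 : v_11(x) = 0}. Here v_11(31/8) = v_11(num) − v_11(den) = 0; compare against these criteria.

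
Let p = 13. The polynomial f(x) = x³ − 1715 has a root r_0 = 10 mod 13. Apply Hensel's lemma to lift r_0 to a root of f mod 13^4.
r_3 = 2753 (mod 28561)

Hensel: r_{i+1} = r_i − f(r_i)/f′(r_i) mod 13^{i+2}, where f′(x) = 3x². Iterate:
  r_0 = 10 (mod 13)
  r_1 = 49 (mod 169)
  r_2 = 556 (mod 2197)
  r_3 = 2753 (mod 28561)
Final: r = 2753 with f(r) ≡ 0 mod 13^4.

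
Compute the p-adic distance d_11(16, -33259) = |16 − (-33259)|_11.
d_11(16, -33259) = 1/1331

Step 1 — x − y = 16 − (-33259) = 33275. Step 2 — v_11(33275) = 3 (factor: 33275 = (11^3 · 25); the sign does not affect v_p). Step 3 — |x − y|_11 = 11^{-3} = 1/1331.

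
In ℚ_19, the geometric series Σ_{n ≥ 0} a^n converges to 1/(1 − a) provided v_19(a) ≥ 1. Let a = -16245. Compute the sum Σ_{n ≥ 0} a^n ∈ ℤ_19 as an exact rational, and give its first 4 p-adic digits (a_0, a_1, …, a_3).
Σ a^n = 1/(1 − a) = 1/16246;  first 4 digits = (1, 0, 12, 16)

v_19(a) = 2 ≥ 1, so the series converges in ℤ_19 to 1/(1 − a) = 1/(1 − (-16245)) = 1/16246. Expand this rational in ℤ_19: compute digits iteratively via d_i = x_i mod 19, x_{i+1} = (x_i − d_i)/19. The first 4 digits are (1, 0, 12, 16).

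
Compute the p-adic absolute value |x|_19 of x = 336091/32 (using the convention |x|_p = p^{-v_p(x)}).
|336091/32|_19 = 1/6859

Step 1 — compute v_19(x) by factoring powers of 19 out of the numerator and denominator: v_19(336091/32) = 3. Step 2 — apply |x|_p = p^{-v_p(x)} = 19^{-3} = 1/6859.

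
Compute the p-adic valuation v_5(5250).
v_5(5250) = 3

v_5(n) is the largest exponent k such that 5^k divides n. Factor out: 5250 = 5^3 · 42. (Sign doesn't affect v_p.) So v_5(5250) = 3.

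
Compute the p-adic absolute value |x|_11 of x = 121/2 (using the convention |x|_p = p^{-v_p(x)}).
|121/2|_11 = 1/121

Step 1 — compute v_11(x) by factoring powers of 11 out of the numerator and denominator: v_11(121/2) = 2. Step 2 — apply |x|_p = p^{-v_p(x)} = 11^{-2} = 1/121.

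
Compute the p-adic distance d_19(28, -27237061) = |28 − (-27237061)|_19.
d_19(28, -27237061) = 1/2476099

Step 1 — x − y = 28 − (-27237061) = 27237089. Step 2 — v_19(27237089) = 5 (factor: 27237089 = (19^5 · 11); the sign does not affect v_p). Step 3 — |x − y|_19 = 19^{-5} = 1/2476099.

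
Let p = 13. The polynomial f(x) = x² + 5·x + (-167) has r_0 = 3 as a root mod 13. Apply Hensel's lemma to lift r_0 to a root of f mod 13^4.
r_3 = 23169 (mod 28561)

Hensel: r_{i+1} = r_i − f(r_i)·(f′(r_i))^{-1} mod 13^{i+2}, f′(x) = 2x + 5. Iterate:
  r_0 = 3 (mod 13)
  r_1 = 16 (mod 169)
  r_2 = 1199 (mod 2197)
  r_3 = 23169 (mod 28561)
Final: r = 23169 satisfies f(r) ≡ 0 mod 13^4.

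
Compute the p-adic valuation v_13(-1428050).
v_13(-1428050) = 4

v_13(n) is the largest exponent k such that 13^k divides n. Factor out: -1428050 = -13^4 · 50. (Sign doesn't affect v_p.) So v_13(-1428050) = 4.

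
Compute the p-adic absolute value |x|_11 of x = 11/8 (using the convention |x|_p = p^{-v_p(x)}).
|11/8|_11 = 1/11

Step 1 — compute v_11(x) by factoring powers of 11 out of the numerator and denominator: v_11(11/8) = 1. Step 2 — apply |x|_p = p^{-v_p(x)} = 11^{-1} = 1/11.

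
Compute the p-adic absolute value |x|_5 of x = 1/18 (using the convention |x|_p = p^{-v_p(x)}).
|1/18|_5 = 1

Step 1 — compute v_5(x) by factoring powers of 5 out of the numerator and denominator: v_5(1/18) = 0. Step 2 — apply |x|_p = p^{-v_p(x)} = 5^{0} = 1.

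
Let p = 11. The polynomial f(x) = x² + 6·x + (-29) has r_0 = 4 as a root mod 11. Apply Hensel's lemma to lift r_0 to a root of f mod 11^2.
r_1 = 81 (mod 121)

Hensel: r_{i+1} = r_i − f(r_i)·(f′(r_i))^{-1} mod 11^{i+2}, f′(x) = 2x + 6. Iterate:
  r_0 = 4 (mod 11)
  r_1 = 81 (mod 121)
Final: r = 81 satisfies f(r) ≡ 0 mod 11^2.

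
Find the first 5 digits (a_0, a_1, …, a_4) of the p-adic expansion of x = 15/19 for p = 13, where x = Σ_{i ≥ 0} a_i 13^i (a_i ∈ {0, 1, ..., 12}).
(a_0, …, a_4) = (9, 11, 8, 0, 2)

v_13(15/19) = 0 (numerator and denominator both coprime to 13), so x ∈ ℤ_13^×. Compute digits iteratively via a_i = x_i mod 13, x_{i+1} = (x_i − a_i)/13, with x_0 = x:
  x_0 = 15/19;  a_0 = 9;  x_1 = (x_0 − 9)/13 = -12/19
  x_1 = -12/19;  a_1 = 11;  x_2 = (x_1 − 11)/13 = -17/19
  x_2 = -17/19;  a_2 = 8;  x_3 = (x_2 − 8)/13 = -13/19
  x_3 = -13/19;  a_3 = 0;  x_4 = (x_3 − 0)/13 = -1/19
  x_4 = -1/19;  a_4 = 2;  x_5 = (x_4 − 2)/13 = -3/19
Digits: (9, 11, 8, 0, 2).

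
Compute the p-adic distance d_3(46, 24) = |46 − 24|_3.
d_3(46, 24) = 1

Step 1 — x − y = 46 − 24 = 22. Step 2 — v_3(22) = 0 (factor: 22 = (3^0 · 22); the sign does not affect v_p). Step 3 — |x − y|_3 = 3^{0} = 1.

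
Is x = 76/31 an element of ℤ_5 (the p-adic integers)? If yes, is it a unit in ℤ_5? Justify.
x ∈ ℤ_5^× (unit); v_5(x) = 0

ℤ_5 = {x ∈ ℚ_5 : v_5(x) ≥ 0} and ℤ_5^× = {x ∈ ℤ_5 : v_5(x) = 0}. Here v_5(76/31) = v_5(num) − v_5(den) = 0; compare against these criteria.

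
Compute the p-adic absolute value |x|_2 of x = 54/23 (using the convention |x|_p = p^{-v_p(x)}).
|54/23|_2 = 1/2

Step 1 — compute v_2(x) by factoring powers of 2 out of the numerator and denominator: v_2(54/23) = 1. Step 2 — apply |x|_p = p^{-v_p(x)} = 2^{-1} = 1/2.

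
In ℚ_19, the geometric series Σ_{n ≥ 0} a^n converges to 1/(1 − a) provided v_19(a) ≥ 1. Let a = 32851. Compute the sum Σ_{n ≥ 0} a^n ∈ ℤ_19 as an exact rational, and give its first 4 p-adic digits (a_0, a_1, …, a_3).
Σ a^n = 1/(1 − a) = -1/32850;  first 4 digits = (1, 0, 15, 4)

v_19(a) = 2 ≥ 1, so the series converges in ℤ_19 to 1/(1 − a) = 1/(1 − 32851) = -1/32850. Expand this rational in ℤ_19: compute digits iteratively via d_i = x_i mod 19, x_{i+1} = (x_i − d_i)/19. The first 4 digits are (1, 0, 15, 4).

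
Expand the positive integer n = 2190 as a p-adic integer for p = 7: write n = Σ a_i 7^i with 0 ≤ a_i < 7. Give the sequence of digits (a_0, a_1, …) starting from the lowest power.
(a_0, a_1, …) = (6, 4, 2, 6)

Repeated division by 7 gives the digits low-to-high: 2190 = 6 + 4·7^1 + 2·7^2 + 6·7^3. Digit sequence: (6, 4, 2, 6).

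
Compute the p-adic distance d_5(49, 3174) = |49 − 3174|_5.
d_5(49, 3174) = 1/3125

Step 1 — x − y = 49 − 3174 = -3125. Step 2 — v_5(-3125) = 5 (factor: -3125 = −(5^5 · 1); the sign does not affect v_p). Step 3 — |x − y|_5 = 5^{-5} = 1/3125.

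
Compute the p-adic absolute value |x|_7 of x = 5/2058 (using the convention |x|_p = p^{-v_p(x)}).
|5/2058|_7 = 343

Step 1 — compute v_7(x) by factoring powers of 7 out of the numerator and denominator: v_7(5/2058) = -3. Step 2 — apply |x|_p = p^{-v_p(x)} = 7^{3} = 343.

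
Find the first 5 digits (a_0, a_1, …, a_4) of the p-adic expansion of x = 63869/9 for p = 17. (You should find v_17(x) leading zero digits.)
(a_0, …, a_4) = (0, 0, 0, 9, 9)

v_17(63869/9) = 3, so a_0 = ... = a_2 = 0. Factor out: x = 17^3 · u with u = 13/9 a unit in ℤ_17. Expand u iteratively via a_{v+i} = u_i mod 17, u_{i+1} = (u_i − a_{v+i})/17:
  u_0 = 13/9;  a_3 = 9;  u_1 = (u_0 − 9)/17 = -4/9
  u_1 = -4/9;  a_4 = 9;  u_2 = (u_1 − 9)/17 = -5/9
Digits: (0, 0, 0, 9, 9).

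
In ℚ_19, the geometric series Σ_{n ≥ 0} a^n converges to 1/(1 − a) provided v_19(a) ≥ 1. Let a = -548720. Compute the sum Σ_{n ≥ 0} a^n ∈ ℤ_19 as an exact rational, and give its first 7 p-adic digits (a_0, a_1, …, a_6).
Σ a^n = 1/(1 − a) = 1/548721;  first 7 digits = (1, 0, 0, 15, 14, 18, 15)

v_19(a) = 3 ≥ 1, so the series converges in ℤ_19 to 1/(1 − a) = 1/(1 − (-548720)) = 1/548721. Expand this rational in ℤ_19: compute digits iteratively via d_i = x_i mod 19, x_{i+1} = (x_i − d_i)/19. The first 7 digits are (1, 0, 0, 15, 14, 18, 15).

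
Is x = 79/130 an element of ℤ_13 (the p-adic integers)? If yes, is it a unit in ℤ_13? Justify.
x ∉ ℤ_13 (v_13(x) = -1 < 0)

ℤ_13 = {x ∈ ℚ_13 : v_13(x) ≥ 0} and ℤ_13^× = {x ∈ ℤ_13 : v_13(x) = 0}. Here v_13(79/130) = v_13(num) − v_13(den) = -1; compare against these criteria.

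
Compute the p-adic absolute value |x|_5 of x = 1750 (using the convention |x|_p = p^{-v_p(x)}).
|1750|_5 = 1/125

Step 1 — compute v_5(x) by factoring powers of 5 out of the numerator and denominator: v_5(1750) = 3. Step 2 — apply |x|_p = p^{-v_p(x)} = 5^{-3} = 1/125.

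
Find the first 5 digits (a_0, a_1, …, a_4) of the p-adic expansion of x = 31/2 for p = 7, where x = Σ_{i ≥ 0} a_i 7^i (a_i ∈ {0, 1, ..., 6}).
(a_0, …, a_4) = (5, 5, 3, 3, 3)

v_7(31/2) = 0 (numerator and denominator both coprime to 7), so x ∈ ℤ_7^×. Compute digits iteratively via a_i = x_i mod 7, x_{i+1} = (x_i − a_i)/7, with x_0 = x:
  x_0 = 31/2;  a_0 = 5;  x_1 = (x_0 − 5)/7 = 3/2
  x_1 = 3/2;  a_1 = 5;  x_2 = (x_1 − 5)/7 = -1/2
  x_2 = -1/2;  a_2 = 3;  x_3 = (x_2 − 3)/7 = -1/2
  x_3 = -1/2;  a_3 = 3;  x_4 = (x_3 − 3)/7 = -1/2
  x_4 = -1/2;  a_4 = 3;  x_5 = (x_4 − 3)/7 = -1/2
Digits: (5, 5, 3, 3, 3).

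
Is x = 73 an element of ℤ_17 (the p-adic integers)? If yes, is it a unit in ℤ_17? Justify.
x ∈ ℤ_17^× (unit); v_17(x) = 0

ℤ_17 = {x ∈ ℚ_17 : v_17(x) ≥ 0} and ℤ_17^× = {x ∈ ℤ_17 : v_17(x) = 0}. Here v_17(73) = v_17(num) − v_17(den) = 0; compare against these criteria.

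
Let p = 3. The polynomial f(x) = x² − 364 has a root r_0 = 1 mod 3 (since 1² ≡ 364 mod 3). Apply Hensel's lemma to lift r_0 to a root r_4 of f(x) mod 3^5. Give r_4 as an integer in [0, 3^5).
r_4 = 232 (mod 243)

Hensel's recurrence: r_{i+1} = r_i − f(r_i)·(f′(r_i))^{-1} mod 3^{i+2}, with f′(x) = 2x. Iterate:
  r_0 = 1 (mod 3)
  r_1 = 7 (mod 9)
  r_2 = 16 (mod 27)
  r_3 = 70 (mod 81)
  r_4 = 232 (mod 243)
Final: r_4 = 232, and one checks f(r_4) ≡ 0 mod 3^5.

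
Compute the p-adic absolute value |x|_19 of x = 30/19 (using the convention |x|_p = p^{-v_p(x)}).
|30/19|_19 = 19

Step 1 — compute v_19(x) by factoring powers of 19 out of the numerator and denominator: v_19(30/19) = -1. Step 2 — apply |x|_p = p^{-v_p(x)} = 19^{1} = 19.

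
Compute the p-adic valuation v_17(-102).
v_17(-102) = 1

v_17(n) is the largest exponent k such that 17^k divides n. Factor out: -102 = -17^1 · 6. (Sign doesn't affect v_p.) So v_17(-102) = 1.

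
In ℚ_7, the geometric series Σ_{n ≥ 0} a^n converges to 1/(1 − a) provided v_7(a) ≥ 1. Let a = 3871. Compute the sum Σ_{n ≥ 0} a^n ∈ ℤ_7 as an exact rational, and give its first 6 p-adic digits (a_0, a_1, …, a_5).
Σ a^n = 1/(1 − a) = -1/3870;  first 6 digits = (1, 0, 2, 4, 5, 2)

v_7(a) = 2 ≥ 1, so the series converges in ℤ_7 to 1/(1 − a) = 1/(1 − 3871) = -1/3870. Expand this rational in ℤ_7: compute digits iteratively via d_i = x_i mod 7, x_{i+1} = (x_i − d_i)/7. The first 6 digits are (1, 0, 2, 4, 5, 2).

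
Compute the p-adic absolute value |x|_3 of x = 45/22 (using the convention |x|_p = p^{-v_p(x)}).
|45/22|_3 = 1/9

Step 1 — compute v_3(x) by factoring powers of 3 out of the numerator and denominator: v_3(45/22) = 2. Step 2 — apply |x|_p = p^{-v_p(x)} = 3^{-2} = 1/9.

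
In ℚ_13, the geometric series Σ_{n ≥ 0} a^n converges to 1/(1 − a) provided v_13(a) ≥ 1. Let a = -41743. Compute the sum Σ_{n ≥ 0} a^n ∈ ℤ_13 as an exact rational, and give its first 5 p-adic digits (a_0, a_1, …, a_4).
Σ a^n = 1/(1 − a) = 1/41744;  first 5 digits = (1, 0, 0, 7, 11)

v_13(a) = 3 ≥ 1, so the series converges in ℤ_13 to 1/(1 − a) = 1/(1 − (-41743)) = 1/41744. Expand this rational in ℤ_13: compute digits iteratively via d_i = x_i mod 13, x_{i+1} = (x_i − d_i)/13. The first 5 digits are (1, 0, 0, 7, 11).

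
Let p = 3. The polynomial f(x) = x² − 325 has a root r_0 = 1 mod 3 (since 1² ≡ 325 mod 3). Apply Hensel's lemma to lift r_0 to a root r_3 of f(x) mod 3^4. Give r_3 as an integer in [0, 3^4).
r_3 = 1 (mod 81)

Hensel's recurrence: r_{i+1} = r_i − f(r_i)·(f′(r_i))^{-1} mod 3^{i+2}, with f′(x) = 2x. Iterate:
  r_0 = 1 (mod 3)
  r_1 = 1 (mod 9)
  r_2 = 1 (mod 27)
  r_3 = 1 (mod 81)
Final: r_3 = 1, and one checks f(r_3) ≡ 0 mod 3^4.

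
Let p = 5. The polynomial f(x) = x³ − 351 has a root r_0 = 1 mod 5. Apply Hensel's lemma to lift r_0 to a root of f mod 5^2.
r_1 = 1 (mod 25)

Hensel: r_{i+1} = r_i − f(r_i)/f′(r_i) mod 5^{i+2}, where f′(x) = 3x². Iterate:
  r_0 = 1 (mod 5)
  r_1 = 1 (mod 25)
Final: r = 1 with f(r) ≡ 0 mod 5^2.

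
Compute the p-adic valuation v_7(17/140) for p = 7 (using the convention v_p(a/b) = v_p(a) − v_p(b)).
v_7(17/140) = -1

Factor powers of 7 from the numerator and denominator of the reduced fraction: 17 = 7^0 · 17 and 140 = 7^1 · 20. Apply v_p(a/b) = v_p(a) − v_p(b): v_7(17/140) = 0 − 1 = -1.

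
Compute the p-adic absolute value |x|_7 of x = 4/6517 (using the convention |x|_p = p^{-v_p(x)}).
|4/6517|_7 = 343

Step 1 — compute v_7(x) by factoring powers of 7 out of the numerator and denominator: v_7(4/6517) = -3. Step 2 — apply |x|_p = p^{-v_p(x)} = 7^{3} = 343.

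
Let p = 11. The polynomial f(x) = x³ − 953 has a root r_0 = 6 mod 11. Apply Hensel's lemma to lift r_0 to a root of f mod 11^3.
r_2 = 1271 (mod 1331)

Hensel: r_{i+1} = r_i − f(r_i)/f′(r_i) mod 11^{i+2}, where f′(x) = 3x². Iterate:
  r_0 = 6 (mod 11)
  r_1 = 61 (mod 121)
  r_2 = 1271 (mod 1331)
Final: r = 1271 with f(r) ≡ 0 mod 11^3.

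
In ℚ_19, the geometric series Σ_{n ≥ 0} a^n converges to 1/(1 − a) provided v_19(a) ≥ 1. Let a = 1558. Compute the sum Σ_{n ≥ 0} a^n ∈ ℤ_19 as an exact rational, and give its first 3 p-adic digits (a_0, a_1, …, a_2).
Σ a^n = 1/(1 − a) = -1/1557;  first 3 digits = (1, 6, 2)

v_19(a) = 1 ≥ 1, so the series converges in ℤ_19 to 1/(1 − a) = 1/(1 − 1558) = -1/1557. Expand this rational in ℤ_19: compute digits iteratively via d_i = x_i mod 19, x_{i+1} = (x_i − d_i)/19. The first 3 digits are (1, 6, 2).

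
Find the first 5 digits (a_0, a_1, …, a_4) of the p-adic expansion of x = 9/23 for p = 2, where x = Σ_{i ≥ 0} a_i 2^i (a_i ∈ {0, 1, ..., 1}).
(a_0, …, a_4) = (1, 1, 1, 1, 1)

v_2(9/23) = 0 (numerator and denominator both coprime to 2), so x ∈ ℤ_2^×. Compute digits iteratively via a_i = x_i mod 2, x_{i+1} = (x_i − a_i)/2, with x_0 = x:
  x_0 = 9/23;  a_0 = 1;  x_1 = (x_0 − 1)/2 = -7/23
  x_1 = -7/23;  a_1 = 1;  x_2 = (x_1 − 1)/2 = -15/23
  x_2 = -15/23;  a_2 = 1;  x_3 = (x_2 − 1)/2 = -19/23
  x_3 = -19/23;  a_3 = 1;  x_4 = (x_3 − 1)/2 = -21/23
  x_4 = -21/23;  a_4 = 1;  x_5 = (x_4 − 1)/2 = -22/23
Digits: (1, 1, 1, 1, 1).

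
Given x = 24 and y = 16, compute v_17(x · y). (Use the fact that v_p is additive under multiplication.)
v_17(384) = 0

v_p(x) = 0 (factor: 24 = 17^0 · 24); v_p(y) = 0 (factor: 16 = 17^0 · 16). Additivity: v_p(xy) = v_p(x) + v_p(y) = 0 + 0 = 0. (Direct check: xy = 384 = 17^0 · (384).)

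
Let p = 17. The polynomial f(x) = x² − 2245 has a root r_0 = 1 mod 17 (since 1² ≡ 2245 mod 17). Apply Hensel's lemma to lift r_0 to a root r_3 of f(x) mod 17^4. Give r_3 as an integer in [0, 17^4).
r_3 = 20197 (mod 83521)

Hensel's recurrence: r_{i+1} = r_i − f(r_i)·(f′(r_i))^{-1} mod 17^{i+2}, with f′(x) = 2x. Iterate:
  r_0 = 1 (mod 17)
  r_1 = 256 (mod 289)
  r_2 = 545 (mod 4913)
  r_3 = 20197 (mod 83521)
Final: r_3 = 20197, and one checks f(r_3) ≡ 0 mod 17^4.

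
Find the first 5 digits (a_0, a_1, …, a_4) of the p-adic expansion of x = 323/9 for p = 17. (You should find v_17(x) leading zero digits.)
(a_0, …, a_4) = (0, 4, 15, 1, 15)

v_17(323/9) = 1, so a_0 = ... = a_0 = 0. Factor out: x = 17^1 · u with u = 19/9 a unit in ℤ_17. Expand u iteratively via a_{v+i} = u_i mod 17, u_{i+1} = (u_i − a_{v+i})/17:
  u_0 = 19/9;  a_1 = 4;  u_1 = (u_0 − 4)/17 = -1/9
  u_1 = -1/9;  a_2 = 15;  u_2 = (u_1 − 15)/17 = -8/9
  u_2 = -8/9;  a_3 = 1;  u_3 = (u_2 − 1)/17 = -1/9
  u_3 = -1/9;  a_4 = 15;  u_4 = (u_3 − 15)/17 = -8/9
Digits: (0, 4, 15, 1, 15).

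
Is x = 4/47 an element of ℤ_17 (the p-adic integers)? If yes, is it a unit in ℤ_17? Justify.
x ∈ ℤ_17^× (unit); v_17(x) = 0

ℤ_17 = {x ∈ ℚ_17 : v_17(x) ≥ 0} and ℤ_17^× = {x ∈ ℤ_17 : v_17(x) = 0}. Here v_17(4/47) = v_17(num) − v_17(den) = 0; compare against these criteria.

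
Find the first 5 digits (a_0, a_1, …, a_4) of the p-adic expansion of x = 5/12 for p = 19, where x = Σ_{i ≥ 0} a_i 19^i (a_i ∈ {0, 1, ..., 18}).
(a_0, …, a_4) = (2, 11, 1, 11, 1)

v_19(5/12) = 0 (numerator and denominator both coprime to 19), so x ∈ ℤ_19^×. Compute digits iteratively via a_i = x_i mod 19, x_{i+1} = (x_i − a_i)/19, with x_0 = x:
  x_0 = 5/12;  a_0 = 2;  x_1 = (x_0 − 2)/19 = -1/12
  x_1 = -1/12;  a_1 = 11;  x_2 = (x_1 − 11)/19 = -7/12
  x_2 = -7/12;  a_2 = 1;  x_3 = (x_2 − 1)/19 = -1/12
  x_3 = -1/12;  a_3 = 11;  x_4 = (x_3 − 11)/19 = -7/12
  x_4 = -7/12;  a_4 = 1;  x_5 = (x_4 − 1)/19 = -1/12
Digits: (2, 11, 1, 11, 1).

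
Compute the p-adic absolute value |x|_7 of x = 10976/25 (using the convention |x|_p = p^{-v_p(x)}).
|10976/25|_7 = 1/343

Step 1 — compute v_7(x) by factoring powers of 7 out of the numerator and denominator: v_7(10976/25) = 3. Step 2 — apply |x|_p = p^{-v_p(x)} = 7^{-3} = 1/343.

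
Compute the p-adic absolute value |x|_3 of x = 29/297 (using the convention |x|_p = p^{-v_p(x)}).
|29/297|_3 = 27

Step 1 — compute v_3(x) by factoring powers of 3 out of the numerator and denominator: v_3(29/297) = -3. Step 2 — apply |x|_p = p^{-v_p(x)} = 3^{3} = 27.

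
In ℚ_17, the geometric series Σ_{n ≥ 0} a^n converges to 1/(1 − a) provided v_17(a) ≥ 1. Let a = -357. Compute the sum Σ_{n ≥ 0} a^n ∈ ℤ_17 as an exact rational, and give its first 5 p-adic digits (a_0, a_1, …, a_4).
Σ a^n = 1/(1 − a) = 1/358;  first 5 digits = (1, 13, 14, 12, 1)

v_17(a) = 1 ≥ 1, so the series converges in ℤ_17 to 1/(1 − a) = 1/(1 − (-357)) = 1/358. Expand this rational in ℤ_17: compute digits iteratively via d_i = x_i mod 17, x_{i+1} = (x_i − d_i)/17. The first 5 digits are (1, 13, 14, 12, 1).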